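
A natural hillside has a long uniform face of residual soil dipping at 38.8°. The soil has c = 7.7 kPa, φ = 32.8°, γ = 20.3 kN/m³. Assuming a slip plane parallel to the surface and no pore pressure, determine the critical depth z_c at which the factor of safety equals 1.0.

z_c = 3.91 m

Setting FS = 1.00 in FS = [c + γz cos²β tanφ] / [γz sinβ cosβ] and solving for z:
z = c / [γ cosβ (FS·sinβ − cosβ·tanφ)]
  = 7.7 / [20.3·cos38.8°·(1.00·sin38.8° − cos38.8°·tan32.8°)]
  = 7.7 / [20.3·0.7793·(1.00·0.6266 − 0.7793·0.6445)]
  = 7.7 / 1.9674 = 3.914 m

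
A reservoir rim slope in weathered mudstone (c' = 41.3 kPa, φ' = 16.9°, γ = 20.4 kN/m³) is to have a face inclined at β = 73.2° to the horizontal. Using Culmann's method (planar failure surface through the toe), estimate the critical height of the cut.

H_c = 16.66 m

Culmann's analysis gives the critical failure plane at α_cr = (β + φ')/2 = (73.2 + 16.9)/2 = 45.0°, and the critical height
H_c = (4c'/γ) · sinβ cosφ' / [1 − cos(β − φ')]
    = (4·41.3/20.4) · sin73.2°·cos16.9° / [1 − cos(56.3°)]
    = 8.098 · 0.9573·0.9568 / [1 − 0.5548]
    = 8.098 · 0.9160 / 0.4452
    = 16.66 m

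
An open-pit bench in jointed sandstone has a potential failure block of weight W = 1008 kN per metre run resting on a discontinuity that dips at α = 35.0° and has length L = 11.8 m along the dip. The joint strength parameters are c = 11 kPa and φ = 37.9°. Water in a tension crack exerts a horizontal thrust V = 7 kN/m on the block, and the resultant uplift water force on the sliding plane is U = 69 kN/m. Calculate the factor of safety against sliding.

FS = 1.23

Resolving the block weight along and normal to the plane and applying the Mohr–Coulomb strength on the joint:
N' = W cosα − U − V sinα = 1008·cos35.0° − 69 − 7·sin35.0° = 752.7 kN/m
Driving force T = W sinα + V cosα = 1008·sin35.0° + 7·cos35.0° = 583.9 kN/m
Resisting force R = c·L + N'·tanφ = 11·11.8 + 752.7·tan37.9° = 129.8 + 586.0 = 715.8 kN/m
FS = R / T = 715.8 / 583.9 = 1.226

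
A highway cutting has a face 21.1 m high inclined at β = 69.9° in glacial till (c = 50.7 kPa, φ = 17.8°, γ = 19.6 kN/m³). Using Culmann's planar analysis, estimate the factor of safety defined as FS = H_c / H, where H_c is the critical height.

FS = 1.14

H_c = (4c/γ) · sinβ cosφ / [1 − cos(β − φ)]
    = (4·50.7/19.6) · sin69.9°·cos17.8° / [1 − cos52.1°]
    = 10.347 · 0.8941 / 0.3857 = 23.99 m
FS = H_c / H = 23.99 / 21.1 = 1.137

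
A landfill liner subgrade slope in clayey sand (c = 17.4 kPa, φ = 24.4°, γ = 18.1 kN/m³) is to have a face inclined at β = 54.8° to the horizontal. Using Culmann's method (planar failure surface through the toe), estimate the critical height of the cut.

Culmann's analysis gives the critical failure plane at α_cr = (β + φ)/2 = (54.8 + 24.4)/2 = 39.6°, and the critical height
H_c = (4c/γ) · sinβ cosφ / [1 − cos(β − φ)]
    = (4·17.4/18.1) · sin54.8°·cos24.4° / [1 − cos(30.4°)]
    = 3.845 · 0.8171·0.9107 / [1 − 0.8625]
    = 3.845 · 0.7442 / 0.1375
    = 20.81 m

H_c = 20.81 m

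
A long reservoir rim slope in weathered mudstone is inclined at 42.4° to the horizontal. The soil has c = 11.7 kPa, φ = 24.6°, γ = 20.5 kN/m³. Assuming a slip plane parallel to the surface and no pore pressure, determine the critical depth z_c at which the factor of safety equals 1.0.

Setting FS = 1.00 in FS = [c + γz cos²β tanφ] / [γz sinβ cosβ] and solving for z:
z = c / [γ cosβ (FS·sinβ − cosβ·tanφ)]
  = 11.7 / [20.5·cos42.4°·(1.00·sin42.4° − cos42.4°·tan24.6°)]
  = 11.7 / [20.5·0.7385·(1.00·0.6743 − 0.7385·0.4578)]
  = 11.7 / 5.0897 = 2.299 m

z_c = 2.30 m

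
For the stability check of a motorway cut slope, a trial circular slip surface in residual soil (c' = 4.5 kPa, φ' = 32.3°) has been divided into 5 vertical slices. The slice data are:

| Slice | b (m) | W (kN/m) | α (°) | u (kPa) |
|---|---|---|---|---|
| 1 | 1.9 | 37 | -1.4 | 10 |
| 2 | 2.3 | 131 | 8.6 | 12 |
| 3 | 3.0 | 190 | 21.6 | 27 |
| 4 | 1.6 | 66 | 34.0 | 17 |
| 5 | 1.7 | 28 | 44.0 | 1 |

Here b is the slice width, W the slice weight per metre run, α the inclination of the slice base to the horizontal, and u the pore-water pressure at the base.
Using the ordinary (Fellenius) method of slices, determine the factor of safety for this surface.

FS = 1.45

Ordinary method of slices: FS = Σ[c'·Δl_i + (W_i cosα_i − u_i·Δl_i)·tanφ'] / Σ W_i sinα_i, with Δl_i = b_i / cosα_i.
Slice 1: Δl = 1.9/cos(-1.4°) = 1.901 m; N'_1 = 37·cos(-1.4°) − 10·1.901 = 18.0; c'Δl = 8.55; W sinα = -0.9
Slice 2: Δl = 2.3/cos8.6° = 2.326 m; N'_2 = 131·cos8.6° − 12·2.326 = 101.6; c'Δl = 10.47; W sinα = 19.6
Slice 3: Δl = 3.0/cos21.6° = 3.227 m; N'_3 = 190·cos21.6° − 27·3.227 = 89.5; c'Δl = 14.52; W sinα = 69.9
Slice 4: Δl = 1.6/cos34.0° = 1.930 m; N'_4 = 66·cos34.0° − 17·1.930 = 21.9; c'Δl = 8.68; W sinα = 36.9
Slice 5: Δl = 1.7/cos44.0° = 2.363 m; N'_5 = 28·cos44.0° − 1·2.363 = 17.8; c'Δl = 10.63; W sinα = 19.5
Σc'Δl = 52.9 kN/m; ΣN' = 248.8 kN/m; ΣW sinα = 145.0 kN/m
Resisting = 52.9 + 248.8·tan32.3° = 52.9 + 157.3 = 210.2 kN/m
FS = 210.2 / 145.0 = 1.450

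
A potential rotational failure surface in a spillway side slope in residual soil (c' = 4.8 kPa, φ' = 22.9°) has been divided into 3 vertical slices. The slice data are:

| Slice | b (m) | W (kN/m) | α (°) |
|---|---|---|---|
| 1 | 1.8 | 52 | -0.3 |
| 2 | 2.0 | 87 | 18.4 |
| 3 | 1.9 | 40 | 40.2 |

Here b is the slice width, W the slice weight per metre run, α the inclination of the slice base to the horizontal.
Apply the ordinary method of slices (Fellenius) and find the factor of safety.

Ordinary method of slices: FS = Σ[c'·Δl_i + (W_i cosα_i)·tanφ'] / Σ W_i sinα_i, with Δl_i = b_i / cosα_i.
Slice 1: Δl = 1.8/cos(-0.3°) = 1.800 m; N'_1 = 52·cos(-0.3°) = 52.0; c'Δl = 8.64; W sinα = -0.3
Slice 2: Δl = 2.0/cos18.4° = 2.108 m; N'_2 = 87·cos18.4° = 82.6; c'Δl = 10.12; W sinα = 27.5
Slice 3: Δl = 1.9/cos40.2° = 2.488 m; N'_3 = 40·cos40.2° = 30.6; c'Δl = 11.94; W sinα = 25.8
Σc'Δl = 30.7 kN/m; ΣN' = 165.1 kN/m; ΣW sinα = 53.0 kN/m
Resisting = 30.7 + 165.1·tan22.9° = 30.7 + 69.7 = 100.4 kN/m
FS = 100.4 / 53.0 = 1.895

FS = 1.89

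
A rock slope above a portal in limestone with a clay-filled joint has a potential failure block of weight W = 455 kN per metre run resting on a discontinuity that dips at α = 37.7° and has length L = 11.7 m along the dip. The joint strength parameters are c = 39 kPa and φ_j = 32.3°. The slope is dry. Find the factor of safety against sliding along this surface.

Resolving the block weight along and normal to the plane and applying the Mohr–Coulomb strength on the joint:
N' = W cosα = 455·cos37.7° = 360.0 kN/m
Driving force T = W sinα = 455·sin37.7° = 278.2 kN/m
Resisting force R = c·L + N'·tanφ_j = 39·11.7 + 360.0·tan32.3° = 456.3 + 227.6 = 683.9 kN/m
FS = R / T = 683.9 / 278.2 = 2.458

FS = 2.46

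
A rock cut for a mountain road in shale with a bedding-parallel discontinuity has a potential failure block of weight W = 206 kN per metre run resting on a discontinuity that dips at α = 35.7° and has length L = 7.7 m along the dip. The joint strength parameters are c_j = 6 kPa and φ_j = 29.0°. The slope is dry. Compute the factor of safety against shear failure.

FS = 1.16

Resolving the block weight along and normal to the plane and applying the Mohr–Coulomb strength on the joint:
N' = W cosα = 206·cos35.7° = 167.3 kN/m
Driving force T = W sinα = 206·sin35.7° = 120.2 kN/m
Resisting force R = c_j·L + N'·tanφ_j = 6·7.7 + 167.3·tan29.0° = 46.2 + 92.7 = 138.9 kN/m
FS = R / T = 138.9 / 120.2 = 1.156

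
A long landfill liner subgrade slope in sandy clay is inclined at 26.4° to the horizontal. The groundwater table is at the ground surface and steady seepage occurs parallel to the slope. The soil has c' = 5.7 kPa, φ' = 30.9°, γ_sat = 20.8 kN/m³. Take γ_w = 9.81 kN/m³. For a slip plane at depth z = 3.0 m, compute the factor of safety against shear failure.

With seepage parallel to the slope and the water table at the surface, the effective normal stress on the slip plane uses the buoyant unit weight γ' = γ_sat − γ_w while the driving shear stress uses γ_sat:
FS = [c' + γ' z cos²β tanφ'] / [γ_sat z sinβ cosβ]
γ' = 20.8 − 9.81 = 10.99 kN/m³
Numerator = 5.7 + 10.99·3.0·cos²26.4°·tan30.9° = 5.7 + 10.99·3.0·0.8023·0.5985 = 21.531 kPa
Denominator = 20.8·3.0·sin26.4°·cos26.4° = 20.8·3.0·0.4446·0.8957 = 24.852 kPa
FS = 21.531 / 24.852 = 0.866

FS = 0.87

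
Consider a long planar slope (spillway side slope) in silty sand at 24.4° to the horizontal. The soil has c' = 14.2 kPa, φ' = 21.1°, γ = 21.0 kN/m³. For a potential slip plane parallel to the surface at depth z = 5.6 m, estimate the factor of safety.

FS = 1.17

For an infinite slope with a slip plane parallel to the surface (no pore pressure): FS = [c' + γz cos²β tanφ'] / [γz sinβ cosβ].
γz = 21.0·5.6 = 117.60 kN/m²
Numerator = 14.2 + 117.60·cos²24.4°·tan21.1° = 14.2 + 117.60·0.8293·0.3859 = 51.834 kPa
Denominator = 117.60·sin24.4°·cos24.4° = 117.60·0.4131·0.9107 = 44.242 kPa
FS = 51.834 / 44.242 = 1.172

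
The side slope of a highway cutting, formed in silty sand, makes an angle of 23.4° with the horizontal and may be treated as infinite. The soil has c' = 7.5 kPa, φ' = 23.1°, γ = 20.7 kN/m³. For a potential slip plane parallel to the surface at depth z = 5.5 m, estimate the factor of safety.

For an infinite slope with a slip plane parallel to the surface (no pore pressure): FS = [c' + γz cos²β tanφ'] / [γz sinβ cosβ].
γz = 20.7·5.5 = 113.85 kN/m²
Numerator = 7.5 + 113.85·cos²23.4°·tan23.1° = 7.5 + 113.85·0.8423·0.4265 = 48.402 kPa
Denominator = 113.85·sin23.4°·cos23.4° = 113.85·0.3971·0.9178 = 41.497 kPa
FS = 48.402 / 41.497 = 1.166

FS = 1.17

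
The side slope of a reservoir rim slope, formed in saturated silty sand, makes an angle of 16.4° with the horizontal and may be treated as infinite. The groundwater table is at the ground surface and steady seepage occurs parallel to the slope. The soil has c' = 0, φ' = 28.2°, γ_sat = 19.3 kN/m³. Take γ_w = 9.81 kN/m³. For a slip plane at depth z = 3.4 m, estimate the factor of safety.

With seepage parallel to the slope and the water table at the surface, the effective normal stress on the slip plane uses the buoyant unit weight γ' = γ_sat − γ_w while the driving shear stress uses γ_sat:
FS = [c' + γ' z cos²β tanφ'] / [γ_sat z sinβ cosβ]
(For c' = 0 this reduces to FS = (γ'/γ_sat)·tanφ'/tanβ.)
γ' = 19.3 − 9.81 = 9.49 kN/m³
Numerator = 0.0 + 9.49·3.4·cos²16.4°·tan28.2° = 0.0 + 9.49·3.4·0.9203·0.5362 = 15.922 kPa
Denominator = 19.3·3.4·sin16.4°·cos16.4° = 19.3·3.4·0.2823·0.9593 = 17.773 kPa
FS = 15.922 / 17.773 = 0.896

FS = 0.90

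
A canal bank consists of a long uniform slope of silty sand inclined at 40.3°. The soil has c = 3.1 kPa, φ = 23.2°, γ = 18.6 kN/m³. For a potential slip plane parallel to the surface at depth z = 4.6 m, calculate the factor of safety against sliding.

For an infinite slope with a slip plane parallel to the surface (no pore pressure): FS = [c + γz cos²β tanφ] / [γz sinβ cosβ].
γz = 18.6·4.6 = 85.56 kN/m²
Numerator = 3.1 + 85.56·cos²40.3°·tan23.2° = 3.1 + 85.56·0.5817·0.4286 = 24.430 kPa
Denominator = 85.56·sin40.3°·cos40.3° = 85.56·0.6468·0.7627 = 42.206 kPa
FS = 24.430 / 42.206 = 0.579

FS = 0.58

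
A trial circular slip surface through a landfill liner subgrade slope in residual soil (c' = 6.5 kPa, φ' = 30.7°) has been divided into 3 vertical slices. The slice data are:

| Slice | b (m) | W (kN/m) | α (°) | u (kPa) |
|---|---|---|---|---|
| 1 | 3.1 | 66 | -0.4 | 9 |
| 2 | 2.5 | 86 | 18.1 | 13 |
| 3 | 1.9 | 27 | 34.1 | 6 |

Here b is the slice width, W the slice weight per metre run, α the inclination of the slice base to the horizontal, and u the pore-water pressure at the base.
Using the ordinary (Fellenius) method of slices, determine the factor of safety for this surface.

FS = 2.61

Ordinary method of slices: FS = Σ[c'·Δl_i + (W_i cosα_i − u_i·Δl_i)·tanφ'] / Σ W_i sinα_i, with Δl_i = b_i / cosα_i.
Slice 1: Δl = 3.1/cos(-0.4°) = 3.100 m; N'_1 = 66·cos(-0.4°) − 9·3.100 = 38.1; c'Δl = 20.15; W sinα = -0.5
Slice 2: Δl = 2.5/cos18.1° = 2.630 m; N'_2 = 86·cos18.1° − 13·2.630 = 47.6; c'Δl = 17.10; W sinα = 26.7
Slice 3: Δl = 1.9/cos34.1° = 2.295 m; N'_3 = 27·cos34.1° − 6·2.295 = 8.6; c'Δl = 14.91; W sinα = 15.1
Σc'Δl = 52.2 kN/m; ΣN' = 94.2 kN/m; ΣW sinα = 41.4 kN/m
Resisting = 52.2 + 94.2·tan30.7° = 52.2 + 56.0 = 108.1 kN/m
FS = 108.1 / 41.4 = 2.612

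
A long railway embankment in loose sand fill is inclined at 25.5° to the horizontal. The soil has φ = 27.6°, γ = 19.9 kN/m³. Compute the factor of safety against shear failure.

For a dry cohesionless infinite slope the factor of safety is FS = tanφ / tanβ.
FS = tan27.6° / tan25.5° = 0.5228 / 0.4770 = 1.096

FS = 1.10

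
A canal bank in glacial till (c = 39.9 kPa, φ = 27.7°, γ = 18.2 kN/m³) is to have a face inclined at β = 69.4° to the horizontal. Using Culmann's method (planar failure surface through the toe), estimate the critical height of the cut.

H_c = 28.69 m

Culmann's analysis gives the critical failure plane at α_cr = (β + φ)/2 = (69.4 + 27.7)/2 = 48.6°, and the critical height
H_c = (4c/γ) · sinβ cosφ / [1 − cos(β − φ)]
    = (4·39.9/18.2) · sin69.4°·cos27.7° / [1 − cos(41.7°)]
    = 8.769 · 0.9361·0.8854 / [1 − 0.7466]
    = 8.769 · 0.8288 / 0.2534
    = 28.69 m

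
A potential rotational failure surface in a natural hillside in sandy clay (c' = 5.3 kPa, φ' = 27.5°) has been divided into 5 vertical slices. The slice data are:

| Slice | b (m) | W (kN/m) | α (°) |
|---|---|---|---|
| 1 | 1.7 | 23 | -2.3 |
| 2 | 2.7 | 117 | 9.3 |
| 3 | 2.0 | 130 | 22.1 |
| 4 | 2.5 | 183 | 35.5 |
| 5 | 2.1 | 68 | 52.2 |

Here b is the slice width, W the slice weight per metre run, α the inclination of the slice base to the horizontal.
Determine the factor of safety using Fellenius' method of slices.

Ordinary method of slices: FS = Σ[c'·Δl_i + (W_i cosα_i)·tanφ'] / Σ W_i sinα_i, with Δl_i = b_i / cosα_i.
Slice 1: Δl = 1.7/cos(-2.3°) = 1.701 m; N'_1 = 23·cos(-2.3°) = 23.0; c'Δl = 9.02; W sinα = -0.9
Slice 2: Δl = 2.7/cos9.3° = 2.736 m; N'_2 = 117·cos9.3° = 115.5; c'Δl = 14.50; W sinα = 18.9
Slice 3: Δl = 2.0/cos22.1° = 2.159 m; N'_3 = 130·cos22.1° = 120.4; c'Δl = 11.44; W sinα = 48.9
Slice 4: Δl = 2.5/cos35.5° = 3.071 m; N'_4 = 183·cos35.5° = 149.0; c'Δl = 16.28; W sinα = 106.3
Slice 5: Δl = 2.1/cos52.2° = 3.426 m; N'_5 = 68·cos52.2° = 41.7; c'Δl = 18.16; W sinα = 53.7
Σc'Δl = 69.4 kN/m; ΣN' = 449.6 kN/m; ΣW sinα = 226.9 kN/m
Resisting = 69.4 + 449.6·tan27.5° = 69.4 + 234.0 = 303.4 kN/m
FS = 303.4 / 226.9 = 1.337

FS = 1.34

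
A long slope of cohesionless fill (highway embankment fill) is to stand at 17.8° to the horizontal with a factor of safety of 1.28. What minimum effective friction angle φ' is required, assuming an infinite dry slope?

φ' = 22.3°

FS = tanφ'/tanβ ⇒ tanφ' = FS · tanβ = 1.28 · tan17.8° = 0.4110
φ' = arctan(0.4110) = 22.34°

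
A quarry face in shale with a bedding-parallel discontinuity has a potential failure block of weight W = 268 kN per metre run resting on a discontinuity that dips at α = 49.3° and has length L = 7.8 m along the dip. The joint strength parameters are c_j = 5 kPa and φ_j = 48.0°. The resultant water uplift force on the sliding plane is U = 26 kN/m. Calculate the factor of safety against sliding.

Resolving the block weight along and normal to the plane and applying the Mohr–Coulomb strength on the joint:
N' = W cosα − U = 268·cos49.3° − 26 = 148.8 kN/m
Driving force T = W sinα = 268·sin49.3° = 203.2 kN/m
Resisting force R = c_j·L + N'·tanφ_j = 5·7.8 + 148.8·tan48.0° = 39.0 + 165.2 = 204.2 kN/m
FS = R / T = 204.2 / 203.2 = 1.005

FS = 1.01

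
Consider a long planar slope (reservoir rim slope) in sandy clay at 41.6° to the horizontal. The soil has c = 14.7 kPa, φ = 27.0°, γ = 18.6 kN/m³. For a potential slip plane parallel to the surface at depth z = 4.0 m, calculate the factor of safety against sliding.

FS = 0.97

For an infinite slope with a slip plane parallel to the surface (no pore pressure): FS = [c + γz cos²β tanφ] / [γz sinβ cosβ].
γz = 18.6·4.0 = 74.40 kN/m²
Numerator = 14.7 + 74.40·cos²41.6°·tan27.0° = 14.7 + 74.40·0.5592·0.5095 = 35.899 kPa
Denominator = 74.40·sin41.6°·cos41.6° = 74.40·0.6639·0.7478 = 36.938 kPa
FS = 35.899 / 36.938 = 0.972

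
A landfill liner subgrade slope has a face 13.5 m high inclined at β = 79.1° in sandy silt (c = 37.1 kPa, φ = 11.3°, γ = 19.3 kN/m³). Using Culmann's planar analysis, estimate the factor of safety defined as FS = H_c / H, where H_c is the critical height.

H_c = (4c/γ) · sinβ cosφ / [1 − cos(β − φ)]
    = (4·37.1/19.3) · sin79.1°·cos11.3° / [1 − cos67.8°]
    = 7.689 · 0.9629 / 0.6222 = 11.90 m
FS = H_c / H = 11.90 / 13.5 = 0.882

FS = 0.88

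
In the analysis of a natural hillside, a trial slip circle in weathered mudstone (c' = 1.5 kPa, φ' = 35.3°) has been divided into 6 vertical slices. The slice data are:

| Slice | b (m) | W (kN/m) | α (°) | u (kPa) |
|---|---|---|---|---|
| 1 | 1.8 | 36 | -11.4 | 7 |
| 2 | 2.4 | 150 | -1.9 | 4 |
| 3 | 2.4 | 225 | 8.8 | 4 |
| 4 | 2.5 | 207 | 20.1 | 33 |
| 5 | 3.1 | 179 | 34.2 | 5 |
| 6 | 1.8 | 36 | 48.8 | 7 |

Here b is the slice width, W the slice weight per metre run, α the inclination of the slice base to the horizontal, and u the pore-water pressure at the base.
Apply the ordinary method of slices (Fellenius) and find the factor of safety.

Ordinary method of slices: FS = Σ[c'·Δl_i + (W_i cosα_i − u_i·Δl_i)·tanφ'] / Σ W_i sinα_i, with Δl_i = b_i / cosα_i.
Slice 1: Δl = 1.8/cos(-11.4°) = 1.836 m; N'_1 = 36·cos(-11.4°) − 7·1.836 = 22.4; c'Δl = 2.75; W sinα = -7.1
Slice 2: Δl = 2.4/cos(-1.9°) = 2.401 m; N'_2 = 150·cos(-1.9°) − 4·2.401 = 140.3; c'Δl = 3.60; W sinα = -5.0
Slice 3: Δl = 2.4/cos8.8° = 2.429 m; N'_3 = 225·cos8.8° − 4·2.429 = 212.6; c'Δl = 3.64; W sinα = 34.4
Slice 4: Δl = 2.5/cos20.1° = 2.662 m; N'_4 = 207·cos20.1° − 33·2.662 = 106.5; c'Δl = 3.99; W sinα = 71.1
Slice 5: Δl = 3.1/cos34.2° = 3.748 m; N'_5 = 179·cos34.2° − 5·3.748 = 129.3; c'Δl = 5.62; W sinα = 100.6
Slice 6: Δl = 1.8/cos48.8° = 2.733 m; N'_6 = 36·cos48.8° − 7·2.733 = 4.6; c'Δl = 4.10; W sinα = 27.1
Σc'Δl = 23.7 kN/m; ΣN' = 615.8 kN/m; ΣW sinα = 221.2 kN/m
Resisting = 23.7 + 615.8·tan35.3° = 23.7 + 436.0 = 459.7 kN/m
FS = 459.7 / 221.2 = 2.079

FS = 2.08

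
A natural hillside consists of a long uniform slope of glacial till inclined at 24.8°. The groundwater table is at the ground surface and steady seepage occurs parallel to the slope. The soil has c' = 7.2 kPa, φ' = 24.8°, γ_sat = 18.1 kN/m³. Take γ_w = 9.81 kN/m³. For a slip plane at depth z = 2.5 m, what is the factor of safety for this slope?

With seepage parallel to the slope and the water table at the surface, the effective normal stress on the slip plane uses the buoyant unit weight γ' = γ_sat − γ_w while the driving shear stress uses γ_sat:
FS = [c' + γ' z cos²β tanφ'] / [γ_sat z sinβ cosβ]
γ' = 18.1 − 9.81 = 8.29 kN/m³
Numerator = 7.2 + 8.29·2.5·cos²24.8°·tan24.8° = 7.2 + 8.29·2.5·0.8241·0.4621 = 15.091 kPa
Denominator = 18.1·2.5·sin24.8°·cos24.8° = 18.1·2.5·0.4195·0.9078 = 17.230 kPa
FS = 15.091 / 17.230 = 0.876

FS = 0.88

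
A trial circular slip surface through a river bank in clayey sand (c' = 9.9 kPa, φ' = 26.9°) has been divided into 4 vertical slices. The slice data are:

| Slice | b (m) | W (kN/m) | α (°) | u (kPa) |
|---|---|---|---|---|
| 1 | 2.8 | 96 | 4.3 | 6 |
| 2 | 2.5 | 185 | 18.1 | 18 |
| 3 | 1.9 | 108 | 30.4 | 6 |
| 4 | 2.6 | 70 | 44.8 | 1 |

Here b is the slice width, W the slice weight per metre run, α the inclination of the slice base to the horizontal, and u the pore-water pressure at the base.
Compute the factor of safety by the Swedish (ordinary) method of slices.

FS = 1.67

Ordinary method of slices: FS = Σ[c'·Δl_i + (W_i cosα_i − u_i·Δl_i)·tanφ'] / Σ W_i sinα_i, with Δl_i = b_i / cosα_i.
Slice 1: Δl = 2.8/cos4.3° = 2.808 m; N'_1 = 96·cos4.3° − 6·2.808 = 78.9; c'Δl = 27.80; W sinα = 7.2
Slice 2: Δl = 2.5/cos18.1° = 2.630 m; N'_2 = 185·cos18.1° − 18·2.630 = 128.5; c'Δl = 26.04; W sinα = 57.5
Slice 3: Δl = 1.9/cos30.4° = 2.203 m; N'_3 = 108·cos30.4° − 6·2.203 = 79.9; c'Δl = 21.81; W sinα = 54.7
Slice 4: Δl = 2.6/cos44.8° = 3.664 m; N'_4 = 70·cos44.8° − 1·3.664 = 46.0; c'Δl = 36.28; W sinα = 49.3
Σc'Δl = 111.9 kN/m; ΣN' = 333.3 kN/m; ΣW sinα = 168.6 kN/m
Resisting = 111.9 + 333.3·tan26.9° = 111.9 + 169.1 = 281.0 kN/m
FS = 281.0 / 168.6 = 1.666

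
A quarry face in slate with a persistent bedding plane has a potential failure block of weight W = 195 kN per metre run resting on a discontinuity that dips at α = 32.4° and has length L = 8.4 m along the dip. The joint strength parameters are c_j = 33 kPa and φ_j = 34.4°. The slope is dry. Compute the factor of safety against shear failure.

FS = 3.73

Resolving the block weight along and normal to the plane and applying the Mohr–Coulomb strength on the joint:
N' = W cosα = 195·cos32.4° = 164.6 kN/m
Driving force T = W sinα = 195·sin32.4° = 104.5 kN/m
Resisting force R = c_j·L + N'·tanφ_j = 33·8.4 + 164.6·tan34.4° = 277.2 + 112.7 = 389.9 kN/m
FS = R / T = 389.9 / 104.5 = 3.732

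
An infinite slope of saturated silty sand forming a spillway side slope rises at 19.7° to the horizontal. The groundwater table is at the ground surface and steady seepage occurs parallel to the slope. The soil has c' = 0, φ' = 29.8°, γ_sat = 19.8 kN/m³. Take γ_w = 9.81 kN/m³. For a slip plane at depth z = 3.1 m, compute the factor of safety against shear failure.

With seepage parallel to the slope and the water table at the surface, the effective normal stress on the slip plane uses the buoyant unit weight γ' = γ_sat − γ_w while the driving shear stress uses γ_sat:
FS = [c' + γ' z cos²β tanφ'] / [γ_sat z sinβ cosβ]
(For c' = 0 this reduces to FS = (γ'/γ_sat)·tanφ'/tanβ.)
γ' = 19.8 − 9.81 = 9.99 kN/m³
Numerator = 0.0 + 9.99·3.1·cos²19.7°·tan29.8° = 0.0 + 9.99·3.1·0.8864·0.5727 = 15.721 kPa
Denominator = 19.8·3.1·sin19.7°·cos19.7° = 19.8·3.1·0.3371·0.9415 = 19.480 kPa
FS = 15.721 / 19.480 = 0.807

FS = 0.81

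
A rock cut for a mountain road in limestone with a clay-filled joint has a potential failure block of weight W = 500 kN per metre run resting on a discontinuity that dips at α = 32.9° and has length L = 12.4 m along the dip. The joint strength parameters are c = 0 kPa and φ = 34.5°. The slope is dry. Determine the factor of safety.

Resolving the block weight along and normal to the plane and applying the Mohr–Coulomb strength on the joint:
N' = W cosα = 500·cos32.9° = 419.8 kN/m
Driving force T = W sinα = 500·sin32.9° = 271.6 kN/m
Resisting force R = c·L + N'·tanφ = 0·12.4 + 419.8·tan34.5° = 0.0 + 288.5 = 288.5 kN/m
FS = R / T = 288.5 / 271.6 = 1.062

FS = 1.06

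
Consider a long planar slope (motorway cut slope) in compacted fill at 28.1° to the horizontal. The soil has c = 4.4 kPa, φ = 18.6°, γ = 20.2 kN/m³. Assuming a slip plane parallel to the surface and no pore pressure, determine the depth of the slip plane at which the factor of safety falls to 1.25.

Setting FS = 1.25 in FS = [c + γz cos²β tanφ] / [γz sinβ cosβ] and solving for z:
z = c / [γ cosβ (FS·sinβ − cosβ·tanφ)]
  = 4.4 / [20.2·cos28.1°·(1.25·sin28.1° − cos28.1°·tan18.6°)]
  = 4.4 / [20.2·0.8821·(1.25·0.4710 − 0.8821·0.3365)]
  = 4.4 / 5.2013 = 0.846 m

z = 0.85 m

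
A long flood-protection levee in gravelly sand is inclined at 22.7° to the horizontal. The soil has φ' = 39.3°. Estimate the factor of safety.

For a dry cohesionless infinite slope the factor of safety is FS = tanφ' / tanβ.
FS = tan39.3° / tan22.7° = 0.8185 / 0.4183 = 1.957

FS = 1.96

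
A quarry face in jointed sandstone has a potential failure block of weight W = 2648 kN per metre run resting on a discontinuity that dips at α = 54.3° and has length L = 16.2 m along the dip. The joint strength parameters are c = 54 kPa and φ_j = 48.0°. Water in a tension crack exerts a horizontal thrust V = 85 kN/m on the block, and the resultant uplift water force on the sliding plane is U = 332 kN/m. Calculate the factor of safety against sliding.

FS = 0.98

Resolving the block weight along and normal to the plane and applying the Mohr–Coulomb strength on the joint:
N' = W cosα − U − V sinα = 2648·cos54.3° − 332 − 85·sin54.3° = 1144.2 kN/m
Driving force T = W sinα + V cosα = 2648·sin54.3° + 85·cos54.3° = 2200.0 kN/m
Resisting force R = c·L + N'·tanφ_j = 54·16.2 + 1144.2·tan48.0° = 874.8 + 1270.8 = 2145.6 kN/m
FS = R / T = 2145.6 / 2200.0 = 0.975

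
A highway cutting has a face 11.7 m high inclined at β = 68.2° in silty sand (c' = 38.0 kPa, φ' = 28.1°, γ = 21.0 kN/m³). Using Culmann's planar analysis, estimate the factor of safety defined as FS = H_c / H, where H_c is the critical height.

FS = 2.16

H_c = (4c'/γ) · sinβ cosφ' / [1 − cos(β − φ')]
    = (4·38.0/21.0) · sin68.2°·cos28.1° / [1 − cos40.1°]
    = 7.238 · 0.8190 / 0.2351 = 25.22 m
FS = H_c / H = 25.22 / 11.7 = 2.155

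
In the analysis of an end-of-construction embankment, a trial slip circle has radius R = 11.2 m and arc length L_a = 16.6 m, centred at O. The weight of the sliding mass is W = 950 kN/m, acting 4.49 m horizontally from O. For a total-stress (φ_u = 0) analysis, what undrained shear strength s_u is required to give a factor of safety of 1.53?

FS = s_u·L_a·R / (W·d), so s_u = FS·W·d / (L_a·R).
s_u = 1.53·950·4.49 / (16.60·11.2) = 6526.2 / 185.92 = 35.10 kPa

s_u = 35.1 kPa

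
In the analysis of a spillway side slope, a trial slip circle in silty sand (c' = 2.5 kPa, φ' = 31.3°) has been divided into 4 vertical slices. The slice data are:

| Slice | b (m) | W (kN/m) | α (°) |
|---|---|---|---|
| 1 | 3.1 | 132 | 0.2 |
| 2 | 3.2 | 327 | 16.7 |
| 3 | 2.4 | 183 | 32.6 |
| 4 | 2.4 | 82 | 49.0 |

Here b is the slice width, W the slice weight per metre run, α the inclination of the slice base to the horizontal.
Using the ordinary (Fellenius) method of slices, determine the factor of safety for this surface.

Ordinary method of slices: FS = Σ[c'·Δl_i + (W_i cosα_i)·tanφ'] / Σ W_i sinα_i, with Δl_i = b_i / cosα_i.
Slice 1: Δl = 3.1/cos0.2° = 3.100 m; N'_1 = 132·cos0.2° = 132.0; c'Δl = 7.75; W sinα = 0.5
Slice 2: Δl = 3.2/cos16.7° = 3.341 m; N'_2 = 327·cos16.7° = 313.2; c'Δl = 8.35; W sinα = 94.0
Slice 3: Δl = 2.4/cos32.6° = 2.849 m; N'_3 = 183·cos32.6° = 154.2; c'Δl = 7.12; W sinα = 98.6
Slice 4: Δl = 2.4/cos49.0° = 3.658 m; N'_4 = 82·cos49.0° = 53.8; c'Δl = 9.15; W sinα = 61.9
Σc'Δl = 32.4 kN/m; ΣN' = 653.2 kN/m; ΣW sinα = 254.9 kN/m
Resisting = 32.4 + 653.2·tan31.3° = 32.4 + 397.1 = 429.5 kN/m
FS = 429.5 / 254.9 = 1.685

FS = 1.68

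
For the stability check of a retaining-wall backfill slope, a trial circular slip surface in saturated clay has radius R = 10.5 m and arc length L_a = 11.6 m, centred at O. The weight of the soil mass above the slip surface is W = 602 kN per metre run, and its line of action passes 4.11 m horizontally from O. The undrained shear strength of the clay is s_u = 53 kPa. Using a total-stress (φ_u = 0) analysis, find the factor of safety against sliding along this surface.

FS = 2.61

Taking moments about the centre O, the resisting moment is provided by the undrained shear strength acting along the arc:
M_R = s_u·L_a·R = 53·11.60·10.5 = 6455.4 kN·m/m
M_D = W·d = 602·4.11 = 2474.2 kN·m/m
FS = M_R / M_D = 6455.4 / 2474.2 = 2.609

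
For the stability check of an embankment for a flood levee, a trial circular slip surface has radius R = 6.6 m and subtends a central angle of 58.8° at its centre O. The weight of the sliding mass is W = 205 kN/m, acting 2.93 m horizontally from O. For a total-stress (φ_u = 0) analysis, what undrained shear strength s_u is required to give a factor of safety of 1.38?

s_u = 18.5 kPa

FS = s_u·L_a·R / (W·d), so s_u = FS·W·d / (L_a·R).
Arc length L_a = R·θ = 6.6·(58.8°·π/180) = 6.6·1.0263 = 6.77 m
s_u = 1.38·205·2.93 / (6.77·6.6) = 828.9 / 44.70 = 18.54 kPa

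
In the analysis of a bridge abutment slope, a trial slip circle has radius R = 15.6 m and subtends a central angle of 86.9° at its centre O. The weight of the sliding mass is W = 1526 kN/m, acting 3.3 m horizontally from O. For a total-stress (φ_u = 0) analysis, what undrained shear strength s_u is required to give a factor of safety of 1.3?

FS = s_u·L_a·R / (W·d), so s_u = FS·W·d / (L_a·R).
Arc length L_a = R·θ = 15.6·(86.9°·π/180) = 15.6·1.5167 = 23.66 m
s_u = 1.3·1526·3.3 / (23.66·15.6) = 6546.5 / 369.10 = 17.74 kPa

s_u = 17.7 kPa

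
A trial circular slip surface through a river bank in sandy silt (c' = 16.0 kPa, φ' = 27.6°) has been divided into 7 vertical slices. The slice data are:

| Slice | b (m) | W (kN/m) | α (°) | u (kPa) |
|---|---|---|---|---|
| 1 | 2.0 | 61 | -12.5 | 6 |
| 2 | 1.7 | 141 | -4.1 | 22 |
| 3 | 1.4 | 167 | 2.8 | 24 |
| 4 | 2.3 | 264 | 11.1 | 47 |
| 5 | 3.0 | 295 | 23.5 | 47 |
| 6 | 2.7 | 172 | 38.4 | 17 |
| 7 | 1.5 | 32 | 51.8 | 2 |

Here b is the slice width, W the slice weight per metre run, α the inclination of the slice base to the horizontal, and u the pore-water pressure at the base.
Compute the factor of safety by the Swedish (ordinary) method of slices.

Ordinary method of slices: FS = Σ[c'·Δl_i + (W_i cosα_i − u_i·Δl_i)·tanφ'] / Σ W_i sinα_i, with Δl_i = b_i / cosα_i.
Slice 1: Δl = 2.0/cos(-12.5°) = 2.049 m; N'_1 = 61·cos(-12.5°) − 6·2.049 = 47.3; c'Δl = 32.78; W sinα = -13.2
Slice 2: Δl = 1.7/cos(-4.1°) = 1.704 m; N'_2 = 141·cos(-4.1°) − 22·1.704 = 103.1; c'Δl = 27.27; W sinα = -10.1
Slice 3: Δl = 1.4/cos2.8° = 1.402 m; N'_3 = 167·cos2.8° − 24·1.402 = 133.2; c'Δl = 22.43; W sinα = 8.2
Slice 4: Δl = 2.3/cos11.1° = 2.344 m; N'_4 = 264·cos11.1° − 47·2.344 = 148.9; c'Δl = 37.50; W sinα = 50.8
Slice 5: Δl = 3.0/cos23.5° = 3.271 m; N'_5 = 295·cos23.5° − 47·3.271 = 116.8; c'Δl = 52.34; W sinα = 117.6
Slice 6: Δl = 2.7/cos38.4° = 3.445 m; N'_6 = 172·cos38.4° − 17·3.445 = 76.2; c'Δl = 55.12; W sinα = 106.8
Slice 7: Δl = 1.5/cos51.8° = 2.426 m; N'_7 = 32·cos51.8° − 2·2.426 = 14.9; c'Δl = 38.81; W sinα = 25.1
Σc'Δl = 266.2 kN/m; ΣN' = 640.4 kN/m; ΣW sinα = 285.3 kN/m
Resisting = 266.2 + 640.4·tan27.6° = 266.2 + 334.8 = 601.0 kN/m
FS = 601.0 / 285.3 = 2.107

FS = 2.11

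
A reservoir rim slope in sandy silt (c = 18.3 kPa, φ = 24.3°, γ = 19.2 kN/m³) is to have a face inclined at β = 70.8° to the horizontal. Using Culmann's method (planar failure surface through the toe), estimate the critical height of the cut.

H_c = 10.53 m

Culmann's analysis gives the critical failure plane at α_cr = (β + φ)/2 = (70.8 + 24.3)/2 = 47.5°, and the critical height
H_c = (4c/γ) · sinβ cosφ / [1 − cos(β − φ)]
    = (4·18.3/19.2) · sin70.8°·cos24.3° / [1 − cos(46.5°)]
    = 3.813 · 0.9444·0.9114 / [1 − 0.6884]
    = 3.813 · 0.8607 / 0.3116
    = 10.53 m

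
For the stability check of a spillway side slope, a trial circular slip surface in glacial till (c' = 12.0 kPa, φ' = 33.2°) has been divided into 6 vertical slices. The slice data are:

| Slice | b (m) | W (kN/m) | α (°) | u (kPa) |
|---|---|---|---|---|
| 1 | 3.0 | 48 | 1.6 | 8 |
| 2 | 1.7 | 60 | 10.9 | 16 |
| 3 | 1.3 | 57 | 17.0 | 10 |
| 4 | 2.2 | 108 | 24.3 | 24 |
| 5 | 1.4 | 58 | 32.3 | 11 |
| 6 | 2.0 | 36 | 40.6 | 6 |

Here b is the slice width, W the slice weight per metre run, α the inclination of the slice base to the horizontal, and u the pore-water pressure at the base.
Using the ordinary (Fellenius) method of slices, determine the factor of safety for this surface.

FS = 2.11

Ordinary method of slices: FS = Σ[c'·Δl_i + (W_i cosα_i − u_i·Δl_i)·tanφ'] / Σ W_i sinα_i, with Δl_i = b_i / cosα_i.
Slice 1: Δl = 3.0/cos1.6° = 3.001 m; N'_1 = 48·cos1.6° − 8·3.001 = 24.0; c'Δl = 36.01; W sinα = 1.3
Slice 2: Δl = 1.7/cos10.9° = 1.731 m; N'_2 = 60·cos10.9° − 16·1.731 = 31.2; c'Δl = 20.77; W sinα = 11.3
Slice 3: Δl = 1.3/cos17.0° = 1.359 m; N'_3 = 57·cos17.0° − 10·1.359 = 40.9; c'Δl = 16.31; W sinα = 16.7
Slice 4: Δl = 2.2/cos24.3° = 2.414 m; N'_4 = 108·cos24.3° − 24·2.414 = 40.5; c'Δl = 28.97; W sinα = 44.4
Slice 5: Δl = 1.4/cos32.3° = 1.656 m; N'_5 = 58·cos32.3° − 11·1.656 = 30.8; c'Δl = 19.88; W sinα = 31.0
Slice 6: Δl = 2.0/cos40.6° = 2.634 m; N'_6 = 36·cos40.6° − 6·2.634 = 11.5; c'Δl = 31.61; W sinα = 23.4
Σc'Δl = 153.6 kN/m; ΣN' = 178.9 kN/m; ΣW sinα = 128.2 kN/m
Resisting = 153.6 + 178.9·tan33.2° = 153.6 + 117.1 = 270.6 kN/m
FS = 270.6 / 128.2 = 2.111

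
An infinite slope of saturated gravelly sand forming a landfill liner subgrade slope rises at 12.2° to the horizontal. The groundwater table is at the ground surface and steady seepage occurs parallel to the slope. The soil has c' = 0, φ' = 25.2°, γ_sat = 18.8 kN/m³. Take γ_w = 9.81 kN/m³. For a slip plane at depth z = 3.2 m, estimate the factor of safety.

With seepage parallel to the slope and the water table at the surface, the effective normal stress on the slip plane uses the buoyant unit weight γ' = γ_sat − γ_w while the driving shear stress uses γ_sat:
FS = [c' + γ' z cos²β tanφ'] / [γ_sat z sinβ cosβ]
(For c' = 0 this reduces to FS = (γ'/γ_sat)·tanφ'/tanβ.)
γ' = 18.8 − 9.81 = 8.99 kN/m³
Numerator = 0.0 + 8.99·3.2·cos²12.2°·tan25.2° = 0.0 + 8.99·3.2·0.9553·0.4706 = 12.933 kPa
Denominator = 18.8·3.2·sin12.2°·cos12.2° = 18.8·3.2·0.2113·0.9774 = 12.426 kPa
FS = 12.933 / 12.426 = 1.041

FS = 1.04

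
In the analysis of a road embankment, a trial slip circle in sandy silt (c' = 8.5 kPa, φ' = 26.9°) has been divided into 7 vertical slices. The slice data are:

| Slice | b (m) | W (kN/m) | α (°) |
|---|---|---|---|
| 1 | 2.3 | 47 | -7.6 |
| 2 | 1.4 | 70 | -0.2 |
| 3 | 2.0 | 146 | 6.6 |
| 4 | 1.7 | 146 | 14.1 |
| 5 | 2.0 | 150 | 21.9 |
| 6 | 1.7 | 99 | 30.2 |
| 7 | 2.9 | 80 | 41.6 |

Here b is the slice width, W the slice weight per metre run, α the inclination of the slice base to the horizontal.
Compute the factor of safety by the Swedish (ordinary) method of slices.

Ordinary method of slices: FS = Σ[c'·Δl_i + (W_i cosα_i)·tanφ'] / Σ W_i sinα_i, with Δl_i = b_i / cosα_i.
Slice 1: Δl = 2.3/cos(-7.6°) = 2.320 m; N'_1 = 47·cos(-7.6°) = 46.6; c'Δl = 19.72; W sinα = -6.2
Slice 2: Δl = 1.4/cos(-0.2°) = 1.400 m; N'_2 = 70·cos(-0.2°) = 70.0; c'Δl = 11.90; W sinα = -0.2
Slice 3: Δl = 2.0/cos6.6° = 2.013 m; N'_3 = 146·cos6.6° = 145.0; c'Δl = 17.11; W sinα = 16.8
Slice 4: Δl = 1.7/cos14.1° = 1.753 m; N'_4 = 146·cos14.1° = 141.6; c'Δl = 14.90; W sinα = 35.6
Slice 5: Δl = 2.0/cos21.9° = 2.156 m; N'_5 = 150·cos21.9° = 139.2; c'Δl = 18.32; W sinα = 55.9
Slice 6: Δl = 1.7/cos30.2° = 1.967 m; N'_6 = 99·cos30.2° = 85.6; c'Δl = 16.72; W sinα = 49.8
Slice 7: Δl = 2.9/cos41.6° = 3.878 m; N'_7 = 80·cos41.6° = 59.8; c'Δl = 32.96; W sinα = 53.1
Σc'Δl = 131.6 kN/m; ΣN' = 687.8 kN/m; ΣW sinα = 204.7 kN/m
Resisting = 131.6 + 687.8·tan26.9° = 131.6 + 348.9 = 480.6 kN/m
FS = 480.6 / 204.7 = 2.347

FS = 2.35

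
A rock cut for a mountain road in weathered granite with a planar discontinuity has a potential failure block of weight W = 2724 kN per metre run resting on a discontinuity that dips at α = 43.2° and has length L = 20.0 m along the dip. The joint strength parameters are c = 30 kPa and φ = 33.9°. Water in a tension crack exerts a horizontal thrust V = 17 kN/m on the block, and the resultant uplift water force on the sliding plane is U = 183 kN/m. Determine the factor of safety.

Resolving the block weight along and normal to the plane and applying the Mohr–Coulomb strength on the joint:
N' = W cosα − U − V sinα = 2724·cos43.2° − 183 − 17·sin43.2° = 1791.1 kN/m
Driving force T = W sinα + V cosα = 2724·sin43.2° + 17·cos43.2° = 1877.1 kN/m
Resisting force R = c·L + N'·tanφ = 30·20.0 + 1791.1·tan33.9° = 600.0 + 1203.6 = 1803.6 kN/m
FS = R / T = 1803.6 / 1877.1 = 0.961

FS = 0.96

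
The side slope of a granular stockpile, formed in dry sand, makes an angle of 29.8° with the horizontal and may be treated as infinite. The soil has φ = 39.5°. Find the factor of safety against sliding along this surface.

For a dry cohesionless infinite slope the factor of safety is FS = tanφ / tanβ.
FS = tan39.5° / tan29.8° = 0.8243 / 0.5727 = 1.439

FS = 1.44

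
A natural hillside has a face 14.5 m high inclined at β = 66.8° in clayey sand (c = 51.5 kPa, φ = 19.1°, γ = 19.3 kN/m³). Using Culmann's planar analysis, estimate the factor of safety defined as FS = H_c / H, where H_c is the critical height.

FS = 1.96

H_c = (4c/γ) · sinβ cosφ / [1 − cos(β − φ)]
    = (4·51.5/19.3) · sin66.8°·cos19.1° / [1 − cos47.7°]
    = 10.674 · 0.8685 / 0.3270 = 28.35 m
FS = H_c / H = 28.35 / 14.5 = 1.955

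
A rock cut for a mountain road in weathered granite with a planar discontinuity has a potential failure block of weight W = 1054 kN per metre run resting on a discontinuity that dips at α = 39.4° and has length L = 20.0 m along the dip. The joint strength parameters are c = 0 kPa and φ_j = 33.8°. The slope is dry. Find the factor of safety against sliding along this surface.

Resolving the block weight along and normal to the plane and applying the Mohr–Coulomb strength on the joint:
N' = W cosα = 1054·cos39.4° = 814.5 kN/m
Driving force T = W sinα = 1054·sin39.4° = 669.0 kN/m
Resisting force R = c·L + N'·tanφ_j = 0·20.0 + 814.5·tan33.8° = 0.0 + 545.2 = 545.2 kN/m
FS = R / T = 545.2 / 669.0 = 0.815

FS = 0.81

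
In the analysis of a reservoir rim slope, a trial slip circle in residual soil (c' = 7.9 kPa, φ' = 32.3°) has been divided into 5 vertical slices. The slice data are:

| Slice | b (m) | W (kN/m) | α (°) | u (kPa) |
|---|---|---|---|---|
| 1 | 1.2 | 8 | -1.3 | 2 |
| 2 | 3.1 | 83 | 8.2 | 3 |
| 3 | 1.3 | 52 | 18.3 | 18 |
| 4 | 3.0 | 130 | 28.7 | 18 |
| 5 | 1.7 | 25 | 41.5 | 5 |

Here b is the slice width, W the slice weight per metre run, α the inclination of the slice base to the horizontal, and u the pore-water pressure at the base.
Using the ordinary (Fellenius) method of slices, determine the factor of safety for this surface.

FS = 1.80

Ordinary method of slices: FS = Σ[c'·Δl_i + (W_i cosα_i − u_i·Δl_i)·tanφ'] / Σ W_i sinα_i, with Δl_i = b_i / cosα_i.
Slice 1: Δl = 1.2/cos(-1.3°) = 1.200 m; N'_1 = 8·cos(-1.3°) − 2·1.200 = 5.6; c'Δl = 9.48; W sinα = -0.2
Slice 2: Δl = 3.1/cos8.2° = 3.132 m; N'_2 = 83·cos8.2° − 3·3.132 = 72.8; c'Δl = 24.74; W sinα = 11.8
Slice 3: Δl = 1.3/cos18.3° = 1.369 m; N'_3 = 52·cos18.3° − 18·1.369 = 24.7; c'Δl = 10.82; W sinα = 16.3
Slice 4: Δl = 3.0/cos28.7° = 3.420 m; N'_4 = 130·cos28.7° − 18·3.420 = 52.5; c'Δl = 27.02; W sinα = 62.4
Slice 5: Δl = 1.7/cos41.5° = 2.270 m; N'_5 = 25·cos41.5° − 5·2.270 = 7.4; c'Δl = 17.93; W sinα = 16.6
Σc'Δl = 90.0 kN/m; ΣN' = 162.9 kN/m; ΣW sinα = 107.0 kN/m
Resisting = 90.0 + 162.9·tan32.3° = 90.0 + 103.0 = 193.0 kN/m
FS = 193.0 / 107.0 = 1.804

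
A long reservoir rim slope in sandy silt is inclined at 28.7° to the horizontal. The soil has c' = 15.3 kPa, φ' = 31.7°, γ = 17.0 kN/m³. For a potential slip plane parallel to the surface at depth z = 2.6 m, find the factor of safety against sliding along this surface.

FS = 1.95

For an infinite slope with a slip plane parallel to the surface (no pore pressure): FS = [c' + γz cos²β tanφ'] / [γz sinβ cosβ].
γz = 17.0·2.6 = 44.20 kN/m²
Numerator = 15.3 + 44.20·cos²28.7°·tan31.7° = 15.3 + 44.20·0.7694·0.6176 = 36.303 kPa
Denominator = 44.20·sin28.7°·cos28.7° = 44.20·0.4802·0.8771 = 18.618 kPa
FS = 36.303 / 18.618 = 1.950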